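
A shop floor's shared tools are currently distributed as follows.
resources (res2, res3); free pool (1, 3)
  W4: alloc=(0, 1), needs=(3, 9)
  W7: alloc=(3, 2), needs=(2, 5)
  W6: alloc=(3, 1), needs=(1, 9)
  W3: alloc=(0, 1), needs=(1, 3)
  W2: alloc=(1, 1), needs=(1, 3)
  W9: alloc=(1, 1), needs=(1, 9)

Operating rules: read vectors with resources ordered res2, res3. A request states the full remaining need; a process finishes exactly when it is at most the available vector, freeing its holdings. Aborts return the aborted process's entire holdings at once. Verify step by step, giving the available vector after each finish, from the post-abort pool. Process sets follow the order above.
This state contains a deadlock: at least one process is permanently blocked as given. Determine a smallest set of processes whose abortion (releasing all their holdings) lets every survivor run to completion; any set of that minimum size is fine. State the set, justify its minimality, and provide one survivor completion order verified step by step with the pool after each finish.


Minimum abort set: W4 and W6.
Key observation: W9 had no path to completion before; after the abort of W4 and W6 ((3, 2) returned), step 4 is where it fits.
Why nothing smaller works — every single abort fails: W4 alone leaves W6 blocked (short on res3); W7 alone leaves W4 blocked (short on res3); W6 alone leaves W4 blocked (short on res3); W3 alone leaves W4 blocked (short on res3); W2 alone leaves W4 blocked (short on res3); W9 alone leaves W4 blocked (short on res3).
Survivors finish in the order: W2, W7, W3, W9. Step-by-step check (pool after the aborts first):
  pool = (4, 5)
  W2: need (1, 3) fits (4, 5); releases (1, 1), pool now (5, 6)
  W7: need (2, 5) fits (5, 6); releases (3, 2), pool now (8, 8)
  W3: need (1, 3) fits (8, 8); releases (0, 1), pool now (8, 9)
  W9: need (1, 9) fits (8, 9); releases (1, 1), pool now (9, 10)


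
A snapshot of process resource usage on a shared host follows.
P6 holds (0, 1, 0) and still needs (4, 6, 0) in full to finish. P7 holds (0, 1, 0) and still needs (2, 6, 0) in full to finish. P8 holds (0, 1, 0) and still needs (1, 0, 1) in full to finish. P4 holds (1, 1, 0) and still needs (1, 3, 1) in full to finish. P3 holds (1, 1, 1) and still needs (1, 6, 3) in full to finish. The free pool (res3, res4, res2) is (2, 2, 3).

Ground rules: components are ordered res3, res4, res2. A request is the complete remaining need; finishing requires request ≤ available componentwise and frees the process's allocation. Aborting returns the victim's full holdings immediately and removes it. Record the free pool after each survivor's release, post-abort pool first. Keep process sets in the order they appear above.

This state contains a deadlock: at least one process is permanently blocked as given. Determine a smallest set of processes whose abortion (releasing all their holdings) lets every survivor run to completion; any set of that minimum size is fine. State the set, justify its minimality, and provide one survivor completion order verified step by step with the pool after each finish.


The answer: abort P6 and P3.
Key observation: P7 was stuck for good until P6 and P3 gave back (1, 2, 1); in the order shown it finishes at step 3.
Minimality, checking each single-abort alternative: P6 alone leaves P7 blocked (short on res4); P7 alone leaves P6 blocked (short on res3 and res4); P8 alone leaves P6 blocked (short on res3 and res4); P4 alone leaves P6 blocked (short on res3 and res4); P3 alone leaves P6 blocked (short on res4).
Survivors finish in the order: P8, P4, P7. Check, step by step (pool after the aborts first):
  pool = (3, 4, 4)
  P8: need (1, 0, 1) fits (3, 4, 4); releases (0, 1, 0), pool now (3, 5, 4)
  P4: need (1, 3, 1) fits (3, 5, 4); releases (1, 1, 0), pool now (4, 6, 4)
  P7: need (2, 6, 0) fits (4, 6, 4); releases (0, 1, 0), pool now (4, 7, 4)


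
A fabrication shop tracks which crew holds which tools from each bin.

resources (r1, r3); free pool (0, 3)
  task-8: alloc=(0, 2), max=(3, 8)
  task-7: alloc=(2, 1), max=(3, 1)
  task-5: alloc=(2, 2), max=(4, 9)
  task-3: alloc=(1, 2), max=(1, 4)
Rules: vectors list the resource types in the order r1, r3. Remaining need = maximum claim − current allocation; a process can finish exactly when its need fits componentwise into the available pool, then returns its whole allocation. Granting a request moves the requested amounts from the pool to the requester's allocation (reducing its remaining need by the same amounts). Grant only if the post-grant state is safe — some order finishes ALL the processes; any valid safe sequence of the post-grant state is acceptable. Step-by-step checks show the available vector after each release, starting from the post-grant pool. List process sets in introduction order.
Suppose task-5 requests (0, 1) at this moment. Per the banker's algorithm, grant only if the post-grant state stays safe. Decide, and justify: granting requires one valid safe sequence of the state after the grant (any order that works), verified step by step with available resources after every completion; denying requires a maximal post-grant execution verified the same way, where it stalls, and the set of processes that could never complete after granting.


DENY — the pretend-granted state is unsafe.
Key observation: no order helps: past task-3, task-7, the free pool tops out at (3, 5), below what each blocked process needs in r3.
On the post-grant state, task-3, task-7 is a maximal run — nothing extends it. Verifying each step:
  pool = (0, 2)
  task-3 needs (0, 2) <= (0, 2) -> finishes; pool += (1, 2) = (1, 4)
  task-7 needs (1, 0) <= (1, 4) -> finishes; pool += (2, 1) = (3, 5)
  task-8 still needs (3, 6) but only (3, 5) is free — short on r3
  task-5 still needs (2, 6) but only (3, 5) is free — short on r3
Had the request been granted, task-8 and task-5 could never finish.


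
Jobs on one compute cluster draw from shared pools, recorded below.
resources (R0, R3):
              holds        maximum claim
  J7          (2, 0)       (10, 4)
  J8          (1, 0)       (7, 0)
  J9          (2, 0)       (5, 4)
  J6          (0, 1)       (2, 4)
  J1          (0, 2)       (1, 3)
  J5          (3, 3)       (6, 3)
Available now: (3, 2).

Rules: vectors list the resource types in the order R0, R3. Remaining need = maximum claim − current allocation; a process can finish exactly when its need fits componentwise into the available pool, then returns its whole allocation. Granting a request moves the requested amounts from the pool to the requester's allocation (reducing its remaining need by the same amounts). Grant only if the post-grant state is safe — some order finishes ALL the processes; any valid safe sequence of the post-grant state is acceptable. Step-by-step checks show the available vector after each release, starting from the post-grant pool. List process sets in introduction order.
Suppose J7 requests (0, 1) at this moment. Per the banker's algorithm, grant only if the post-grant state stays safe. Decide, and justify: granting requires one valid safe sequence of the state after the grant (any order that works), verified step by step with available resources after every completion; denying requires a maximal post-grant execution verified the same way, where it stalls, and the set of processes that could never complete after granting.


GRANT. The post-grant state is safe; one safe sequence: J5, J6, J9, J7, J1, J8.
Key observation: the grant leaves (3, 1) free — enough for J5, whose release restarts the cascade.
Check on the post-grant state, step by step:
  pool = (3, 1)
  J5: need (3, 0) fits (3, 1); releases (3, 3), pool now (6, 4)
  J6: need (2, 3) fits (6, 4); releases (0, 1), pool now (6, 5)
  J9: need (3, 4) fits (6, 5); releases (2, 0), pool now (8, 5)
  J7: need (8, 3) fits (8, 5); releases (2, 1), pool now (10, 6)
  J1: need (1, 1) fits (10, 6); releases (0, 2), pool now (10, 8)
  J8: need (6, 0) fits (10, 8); releases (1, 0), pool now (11, 8)


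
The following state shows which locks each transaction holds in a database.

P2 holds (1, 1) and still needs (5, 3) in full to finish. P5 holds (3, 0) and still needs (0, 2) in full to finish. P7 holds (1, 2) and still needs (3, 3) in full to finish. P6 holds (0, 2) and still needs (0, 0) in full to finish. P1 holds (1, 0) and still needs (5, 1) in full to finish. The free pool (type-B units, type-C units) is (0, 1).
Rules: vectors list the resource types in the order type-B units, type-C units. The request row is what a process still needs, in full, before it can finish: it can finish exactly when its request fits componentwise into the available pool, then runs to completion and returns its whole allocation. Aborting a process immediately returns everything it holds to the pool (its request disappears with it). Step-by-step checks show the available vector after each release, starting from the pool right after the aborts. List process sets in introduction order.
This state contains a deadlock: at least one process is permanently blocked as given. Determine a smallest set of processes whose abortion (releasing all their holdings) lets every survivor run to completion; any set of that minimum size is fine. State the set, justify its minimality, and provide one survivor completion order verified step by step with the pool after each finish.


Abort P1.
Key observation: the returned (1, 0) from P1 is what brings P2 — unrunnable before, under any order — into play at step 4.
Why nothing smaller works: aborting no one leaves the state deadlocked as given.
Survivors finish in the order: P6, P5, P7, P2. Walking it through (pool after the aborts first):
  pool = (1, 1)
  run P6 (needs (0, 0), free (1, 1)); after release of (0, 2) the pool is (1, 3)
  run P5 (needs (0, 2), free (1, 3)); after release of (3, 0) the pool is (4, 3)
  run P7 (needs (3, 3), free (4, 3)); after release of (1, 2) the pool is (5, 5)
  run P2 (needs (5, 3), free (5, 5)); after release of (1, 1) the pool is (6, 6)


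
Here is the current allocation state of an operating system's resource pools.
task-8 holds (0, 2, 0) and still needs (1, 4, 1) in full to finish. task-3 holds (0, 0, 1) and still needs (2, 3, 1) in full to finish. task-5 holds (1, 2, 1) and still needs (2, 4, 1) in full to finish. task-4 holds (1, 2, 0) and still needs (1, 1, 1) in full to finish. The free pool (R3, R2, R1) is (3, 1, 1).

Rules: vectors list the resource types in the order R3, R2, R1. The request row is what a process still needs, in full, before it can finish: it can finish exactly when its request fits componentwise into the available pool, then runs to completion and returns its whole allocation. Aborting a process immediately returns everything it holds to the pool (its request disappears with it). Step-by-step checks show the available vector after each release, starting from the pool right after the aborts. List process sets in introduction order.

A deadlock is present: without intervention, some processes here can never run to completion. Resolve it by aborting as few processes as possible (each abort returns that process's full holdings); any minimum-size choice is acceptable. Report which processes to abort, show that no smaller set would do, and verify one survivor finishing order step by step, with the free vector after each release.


The answer: abort task-5.
Key observation: task-8 was stuck for good until task-5 gave back (1, 2, 1); in the order shown it finishes at step 3.
No smaller set exists: with zero aborts the deadlock remains.
The survivors complete as task-4, task-3, task-8. Walking it through (starting from the post-abort pool):
  pool = (4, 3, 2)
  run task-4 (needs (1, 1, 1), free (4, 3, 2)); after release of (1, 2, 0) the pool is (5, 5, 2)
  run task-3 (needs (2, 3, 1), free (5, 5, 2)); after release of (0, 0, 1) the pool is (5, 5, 3)
  run task-8 (needs (1, 4, 1), free (5, 5, 3)); after release of (0, 2, 0) the pool is (5, 7, 3)


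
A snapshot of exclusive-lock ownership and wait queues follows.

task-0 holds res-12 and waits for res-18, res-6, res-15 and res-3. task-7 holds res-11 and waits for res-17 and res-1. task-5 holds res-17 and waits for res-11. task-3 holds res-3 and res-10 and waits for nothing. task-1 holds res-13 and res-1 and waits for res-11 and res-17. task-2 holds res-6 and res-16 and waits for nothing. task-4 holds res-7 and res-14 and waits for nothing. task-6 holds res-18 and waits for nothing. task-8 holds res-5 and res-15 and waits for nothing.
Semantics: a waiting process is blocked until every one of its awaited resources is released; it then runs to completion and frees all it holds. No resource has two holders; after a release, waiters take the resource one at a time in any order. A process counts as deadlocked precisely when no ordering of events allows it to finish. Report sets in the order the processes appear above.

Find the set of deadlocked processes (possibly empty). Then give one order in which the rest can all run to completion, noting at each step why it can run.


The deadlocked set is task-7, task-5 and task-1.
Key observation: the cycle task-7 -> task-5 -> task-7 can never break — each member waits on the next; task-1 is caught in further circular waits.
A valid finishing order for the others: task-3, task-2, task-6, task-8, task-4, task-0.
Walking it through:
  task-3: no waits; runs immediately, freeing res-3 and res-10
  task-2: no waits; runs immediately, freeing res-6 and res-16
  task-6: no waits; runs immediately, freeing res-18
  task-8: no waits; runs immediately, freeing res-5 and res-15
  task-4: no waits; runs immediately, freeing res-7 and res-14
  task-0: everything it awaited (res-18, res-6, res-15 and res-3) is free; runs, freeing res-12


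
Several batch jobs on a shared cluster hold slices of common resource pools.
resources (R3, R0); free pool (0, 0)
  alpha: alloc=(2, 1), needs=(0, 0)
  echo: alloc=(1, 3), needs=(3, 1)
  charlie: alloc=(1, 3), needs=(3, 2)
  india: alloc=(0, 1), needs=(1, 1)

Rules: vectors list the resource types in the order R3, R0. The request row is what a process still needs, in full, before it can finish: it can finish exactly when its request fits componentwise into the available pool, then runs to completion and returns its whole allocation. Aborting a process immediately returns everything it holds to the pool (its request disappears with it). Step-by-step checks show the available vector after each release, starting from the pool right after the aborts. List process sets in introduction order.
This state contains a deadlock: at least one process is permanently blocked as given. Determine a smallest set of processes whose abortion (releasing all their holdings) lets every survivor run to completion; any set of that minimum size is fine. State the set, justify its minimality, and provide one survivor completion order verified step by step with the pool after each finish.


Abort charlie.
Key observation: echo had no path to completion before; after the abort of charlie ((1, 3) returned), step 3 is where it fits.
No smaller set exists: with zero aborts the deadlock remains.
One survivor order: alpha, india, echo. Step-by-step check (post-abort pool first):
  pool = (1, 3)
  run alpha (needs (0, 0), free (1, 3)); after release of (2, 1) the pool is (3, 4)
  run india (needs (1, 1), free (3, 4)); after release of (0, 1) the pool is (3, 5)
  run echo (needs (3, 1), free (3, 5)); after release of (1, 3) the pool is (4, 8)


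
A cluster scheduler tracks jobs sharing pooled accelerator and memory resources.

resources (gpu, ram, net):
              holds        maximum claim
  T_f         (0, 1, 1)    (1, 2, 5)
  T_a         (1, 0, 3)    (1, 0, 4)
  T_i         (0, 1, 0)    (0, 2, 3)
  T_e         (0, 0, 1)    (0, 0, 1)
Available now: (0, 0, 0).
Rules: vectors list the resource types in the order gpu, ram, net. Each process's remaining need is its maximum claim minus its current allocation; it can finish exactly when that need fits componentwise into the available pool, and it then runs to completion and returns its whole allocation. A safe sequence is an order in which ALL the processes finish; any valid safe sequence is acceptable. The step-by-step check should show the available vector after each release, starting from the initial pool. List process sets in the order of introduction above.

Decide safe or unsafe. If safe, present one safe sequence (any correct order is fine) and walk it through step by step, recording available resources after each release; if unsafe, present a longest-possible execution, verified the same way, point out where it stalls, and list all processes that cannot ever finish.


UNSAFE.
Key observation: the pool after T_e, T_a is (1, 0, 4); every surviving request exceeds it in ram, so progress ends there.
A maximal execution: T_e, T_a — then nothing else fits. Walking it through:
  pool = (0, 0, 0)
  run T_e (needs (0, 0, 0), free (0, 0, 0)); after release of (0, 0, 1) the pool is (0, 0, 1)
  run T_a (needs (0, 0, 1), free (0, 0, 1)); after release of (1, 0, 3) the pool is (1, 0, 4)
  T_f still needs (1, 1, 4) but only (1, 0, 4) is free — short on ram
  T_i still needs (0, 1, 3) but only (1, 0, 4) is free — short on ram
Never able to finish: T_f and T_i.


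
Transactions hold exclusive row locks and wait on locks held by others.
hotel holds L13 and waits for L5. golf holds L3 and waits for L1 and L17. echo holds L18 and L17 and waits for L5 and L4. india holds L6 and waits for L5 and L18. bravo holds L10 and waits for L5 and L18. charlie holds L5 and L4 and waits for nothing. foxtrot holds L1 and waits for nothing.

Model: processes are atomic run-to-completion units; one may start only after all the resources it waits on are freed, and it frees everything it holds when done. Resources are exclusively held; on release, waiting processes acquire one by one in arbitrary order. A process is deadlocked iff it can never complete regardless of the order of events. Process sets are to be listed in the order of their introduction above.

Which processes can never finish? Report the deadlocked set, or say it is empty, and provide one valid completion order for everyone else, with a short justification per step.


The deadlocked set is empty.
Key observation: although several processes wait, no cycle exists — each chain bottoms out at a free runner.
The rest can finish in the order charlie, hotel, echo, foxtrot, bravo, india, golf.
Step-by-step check:
  charlie: no waits; runs immediately, freeing L5 and L4
  run hotel (all its waits — L5 — are resolved); releases L13
  run echo (all its waits — L5 and L4 — are resolved); releases L18 and L17
  foxtrot: no waits; runs immediately, freeing L1
  run bravo (all its waits — L5 and L18 — are resolved); releases L10
  run india (all its waits — L5 and L18 — are resolved); releases L6
  run golf (all its waits — L1 and L17 — are resolved); releases L3


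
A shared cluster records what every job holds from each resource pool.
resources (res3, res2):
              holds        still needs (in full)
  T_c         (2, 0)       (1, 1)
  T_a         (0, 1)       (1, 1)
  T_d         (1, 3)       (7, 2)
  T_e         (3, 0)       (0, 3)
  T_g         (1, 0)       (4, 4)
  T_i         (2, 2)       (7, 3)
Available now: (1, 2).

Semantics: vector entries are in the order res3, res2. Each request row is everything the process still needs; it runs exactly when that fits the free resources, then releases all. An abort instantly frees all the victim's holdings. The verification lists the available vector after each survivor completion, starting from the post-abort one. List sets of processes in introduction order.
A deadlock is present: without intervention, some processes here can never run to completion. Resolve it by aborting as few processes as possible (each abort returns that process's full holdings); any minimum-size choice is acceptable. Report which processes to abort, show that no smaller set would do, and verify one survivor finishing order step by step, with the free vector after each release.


The answer: abort T_i.
Key observation: the returned (2, 2) from T_i is what brings T_g — unrunnable before, under any order — into play at step 4.
Minimality: the empty abort set fails — the state is deadlocked as it stands.
Survivors finish in the order: T_e, T_c, T_a, T_g, T_d. Check, step by step (pool after the aborts first):
  pool = (3, 4)
  run T_e (needs (0, 3), free (3, 4)); after release of (3, 0) the pool is (6, 4)
  run T_c (needs (1, 1), free (6, 4)); after release of (2, 0) the pool is (8, 4)
  run T_a (needs (1, 1), free (8, 4)); after release of (0, 1) the pool is (8, 5)
  run T_g (needs (4, 4), free (8, 5)); after release of (1, 0) the pool is (9, 5)
  run T_d (needs (7, 2), free (9, 5)); after release of (1, 3) the pool is (10, 8)


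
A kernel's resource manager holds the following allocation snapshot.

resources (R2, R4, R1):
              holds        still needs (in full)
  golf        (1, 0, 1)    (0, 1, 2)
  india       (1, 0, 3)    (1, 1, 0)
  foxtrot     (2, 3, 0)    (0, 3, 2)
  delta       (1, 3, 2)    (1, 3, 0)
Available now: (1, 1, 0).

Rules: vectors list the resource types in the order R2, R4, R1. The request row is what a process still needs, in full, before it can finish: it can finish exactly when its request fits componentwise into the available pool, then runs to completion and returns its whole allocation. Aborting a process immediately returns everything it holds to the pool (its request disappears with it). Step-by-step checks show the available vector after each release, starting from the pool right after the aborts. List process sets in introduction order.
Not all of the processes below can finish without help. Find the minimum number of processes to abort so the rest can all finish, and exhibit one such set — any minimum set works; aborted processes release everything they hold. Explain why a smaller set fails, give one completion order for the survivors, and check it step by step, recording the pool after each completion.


Abort delta.
Key observation: the deadlocked foxtrot becomes finishable only because delta released (1, 3, 2); it completes at step 2 below.
No smaller set exists: with zero aborts the deadlock remains.
One survivor order: golf, foxtrot, india. Step-by-step check (post-abort pool first):
  pool = (2, 4, 2)
  run golf (needs (0, 1, 2), free (2, 4, 2)); after release of (1, 0, 1) the pool is (3, 4, 3)
  run foxtrot (needs (0, 3, 2), free (3, 4, 3)); after release of (2, 3, 0) the pool is (5, 7, 3)
  run india (needs (1, 1, 0), free (5, 7, 3)); after release of (1, 0, 3) the pool is (6, 7, 6)


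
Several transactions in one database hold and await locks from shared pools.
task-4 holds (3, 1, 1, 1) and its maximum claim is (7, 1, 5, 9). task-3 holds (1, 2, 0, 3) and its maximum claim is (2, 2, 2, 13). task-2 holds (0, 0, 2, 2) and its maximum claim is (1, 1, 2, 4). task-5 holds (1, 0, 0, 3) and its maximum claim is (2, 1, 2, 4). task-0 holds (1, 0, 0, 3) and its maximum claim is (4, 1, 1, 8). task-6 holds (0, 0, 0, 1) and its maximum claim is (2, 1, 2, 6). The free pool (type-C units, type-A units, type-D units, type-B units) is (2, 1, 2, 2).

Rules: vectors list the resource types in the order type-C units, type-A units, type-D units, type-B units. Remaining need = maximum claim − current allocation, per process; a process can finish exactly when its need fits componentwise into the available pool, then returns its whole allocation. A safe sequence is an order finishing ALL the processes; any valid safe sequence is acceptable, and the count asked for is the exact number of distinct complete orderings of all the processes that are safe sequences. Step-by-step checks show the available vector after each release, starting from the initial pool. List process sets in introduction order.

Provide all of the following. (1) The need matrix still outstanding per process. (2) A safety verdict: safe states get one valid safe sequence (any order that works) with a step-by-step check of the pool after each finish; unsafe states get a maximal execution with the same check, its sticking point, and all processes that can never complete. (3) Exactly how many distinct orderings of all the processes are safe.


(1) Need matrix, components ordered type-C units, type-A units, type-D units, type-B units:
  task-4: (4, 0, 4, 8)
  task-3: (1, 0, 2, 10)
  task-2: (1, 1, 0, 2)
  task-5: (1, 1, 2, 1)
  task-0: (3, 1, 1, 5)
  task-6: (2, 1, 2, 5)
(2) SAFE — a valid safe sequence is task-2, task-5, task-0, task-3, task-4, task-6.
Key observation: the first exact fit in this order is task-2 — it needs (1, 1, 0, 2) with (2, 1, 2, 2) free, meeting a requested resource to the last unit.
Check, step by step:
  pool = (2, 1, 2, 2)
  task-2 needs (1, 1, 0, 2) <= (2, 1, 2, 2) -> finishes; pool += (0, 0, 2, 2) = (2, 1, 4, 4)
  task-5 needs (1, 1, 2, 1) <= (2, 1, 4, 4) -> finishes; pool += (1, 0, 0, 3) = (3, 1, 4, 7)
  task-0 needs (3, 1, 1, 5) <= (3, 1, 4, 7) -> finishes; pool += (1, 0, 0, 3) = (4, 1, 4, 10)
  task-3 needs (1, 0, 2, 10) <= (4, 1, 4, 10) -> finishes; pool += (1, 2, 0, 3) = (5, 3, 4, 13)
  task-4 needs (4, 0, 4, 8) <= (5, 3, 4, 13) -> finishes; pool += (3, 1, 1, 1) = (8, 4, 5, 14)
  task-6 needs (2, 1, 2, 5) <= (8, 4, 5, 14) -> finishes; pool += (0, 0, 0, 1) = (8, 4, 5, 15)
(3) The exact count: 28 of the possible complete orderings are safe sequences.


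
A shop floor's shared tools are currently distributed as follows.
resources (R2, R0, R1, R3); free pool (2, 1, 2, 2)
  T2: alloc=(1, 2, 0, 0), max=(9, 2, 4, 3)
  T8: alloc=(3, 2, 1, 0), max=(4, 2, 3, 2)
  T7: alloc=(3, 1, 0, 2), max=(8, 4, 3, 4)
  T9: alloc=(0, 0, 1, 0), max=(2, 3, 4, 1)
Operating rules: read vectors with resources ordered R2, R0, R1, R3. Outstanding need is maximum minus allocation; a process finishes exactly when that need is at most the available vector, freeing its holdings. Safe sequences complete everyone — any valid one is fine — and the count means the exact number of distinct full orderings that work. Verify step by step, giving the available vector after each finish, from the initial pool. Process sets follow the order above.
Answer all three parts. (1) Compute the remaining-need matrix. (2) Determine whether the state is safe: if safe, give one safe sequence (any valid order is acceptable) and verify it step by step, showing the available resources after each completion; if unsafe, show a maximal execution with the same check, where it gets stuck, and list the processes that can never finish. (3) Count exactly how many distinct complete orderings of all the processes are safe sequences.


(1) Remaining need (order R2, R0, R1, R3):
  T2: (8, 0, 4, 3)
  T8: (1, 0, 2, 2)
  T7: (5, 3, 3, 2)
  T9: (2, 3, 3, 1)
(2) The state is SAFE; one workable sequence: T8, T7, T9, T2.
Key observation: at T8 the run first touches a limit — (1, 0, 2, 2) against (2, 1, 2, 2), exact on a resource it actually requests.
Verifying each step:
  pool = (2, 1, 2, 2)
  run T8 (needs (1, 0, 2, 2), free (2, 1, 2, 2)); after release of (3, 2, 1, 0) the pool is (5, 3, 3, 2)
  run T7 (needs (5, 3, 3, 2), free (5, 3, 3, 2)); after release of (3, 1, 0, 2) the pool is (8, 4, 3, 4)
  run T9 (needs (2, 3, 3, 1), free (8, 4, 3, 4)); after release of (0, 0, 1, 0) the pool is (8, 4, 4, 4)
  run T2 (needs (8, 0, 4, 3), free (8, 4, 4, 4)); after release of (1, 2, 0, 0) the pool is (9, 6, 4, 4)
(3) Exactly 2 of the possible complete orderings are safe sequences.


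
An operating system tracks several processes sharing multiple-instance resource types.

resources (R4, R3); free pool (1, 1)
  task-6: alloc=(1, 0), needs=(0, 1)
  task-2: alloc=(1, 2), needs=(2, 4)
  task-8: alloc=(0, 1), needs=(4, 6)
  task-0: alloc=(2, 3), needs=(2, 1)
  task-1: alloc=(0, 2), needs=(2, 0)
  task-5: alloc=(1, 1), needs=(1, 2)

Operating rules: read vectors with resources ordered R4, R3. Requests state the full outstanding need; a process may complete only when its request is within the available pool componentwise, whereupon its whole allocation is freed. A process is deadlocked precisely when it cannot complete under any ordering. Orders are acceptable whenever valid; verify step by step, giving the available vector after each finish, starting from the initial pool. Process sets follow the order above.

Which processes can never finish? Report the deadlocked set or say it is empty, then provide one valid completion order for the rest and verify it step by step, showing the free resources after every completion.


Nothing here is deadlocked.
Key observation: beginning at task-6, releases accumulate fast enough that every process eventually fits.
One completion order for the rest: task-6, task-0, task-2, task-1, task-5, task-8. Verifying each step:
  pool = (1, 1)
  task-6: need (0, 1) fits (1, 1); releases (1, 0), pool now (2, 1)
  task-0: need (2, 1) fits (2, 1); releases (2, 3), pool now (4, 4)
  task-2: need (2, 4) fits (4, 4); releases (1, 2), pool now (5, 6)
  task-1: need (2, 0) fits (5, 6); releases (0, 2), pool now (5, 8)
  task-5: need (1, 2) fits (5, 8); releases (1, 1), pool now (6, 9)
  task-8: need (4, 6) fits (6, 9); releases (0, 1), pool now (6, 10)


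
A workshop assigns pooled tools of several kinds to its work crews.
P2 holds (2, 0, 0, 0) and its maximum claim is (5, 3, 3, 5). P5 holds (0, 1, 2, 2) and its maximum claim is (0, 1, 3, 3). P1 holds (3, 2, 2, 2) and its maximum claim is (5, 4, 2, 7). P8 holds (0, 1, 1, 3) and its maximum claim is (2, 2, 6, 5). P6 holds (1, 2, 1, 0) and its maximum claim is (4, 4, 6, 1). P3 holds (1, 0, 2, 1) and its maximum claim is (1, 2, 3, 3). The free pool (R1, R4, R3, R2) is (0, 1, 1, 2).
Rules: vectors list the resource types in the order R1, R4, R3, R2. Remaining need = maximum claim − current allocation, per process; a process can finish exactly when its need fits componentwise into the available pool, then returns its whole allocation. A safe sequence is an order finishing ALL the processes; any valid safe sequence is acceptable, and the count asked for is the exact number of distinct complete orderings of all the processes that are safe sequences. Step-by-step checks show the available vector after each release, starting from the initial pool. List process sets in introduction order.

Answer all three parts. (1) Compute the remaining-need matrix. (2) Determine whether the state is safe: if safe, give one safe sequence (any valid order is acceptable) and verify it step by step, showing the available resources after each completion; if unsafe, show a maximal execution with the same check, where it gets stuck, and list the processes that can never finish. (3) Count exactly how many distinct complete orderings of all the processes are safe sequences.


(1) Remaining need (order R1, R4, R3, R2):
  P2: (3, 3, 3, 5)
  P5: (0, 0, 1, 1)
  P1: (2, 2, 0, 5)
  P8: (2, 1, 5, 2)
  P6: (3, 2, 5, 1)
  P3: (0, 2, 1, 2)
(2) UNSAFE.
Key observation: no order helps: past P5, P3, the free pool tops out at (1, 2, 5, 5), below what each blocked process needs in R1.
Going as far as possible: P5, P3; after that, nothing fits. Verifying each step:
  pool = (0, 1, 1, 2)
  run P5 (needs (0, 0, 1, 1), free (0, 1, 1, 2)); after release of (0, 1, 2, 2) the pool is (0, 2, 3, 4)
  run P3 (needs (0, 2, 1, 2), free (0, 2, 3, 4)); after release of (1, 0, 2, 1) the pool is (1, 2, 5, 5)
  blocked: P2 wants (3, 3, 3, 5), pool (1, 2, 5, 5) — not enough R1 and R4
  blocked: P1 wants (2, 2, 0, 5), pool (1, 2, 5, 5) — not enough R1
  blocked: P8 wants (2, 1, 5, 2), pool (1, 2, 5, 5) — not enough R1
  blocked: P6 wants (3, 2, 5, 1), pool (1, 2, 5, 5) — not enough R1
Permanently blocked: P2, P1, P8 and P6.
(3) Precisely 0 of the possible complete orderings are safe sequences.


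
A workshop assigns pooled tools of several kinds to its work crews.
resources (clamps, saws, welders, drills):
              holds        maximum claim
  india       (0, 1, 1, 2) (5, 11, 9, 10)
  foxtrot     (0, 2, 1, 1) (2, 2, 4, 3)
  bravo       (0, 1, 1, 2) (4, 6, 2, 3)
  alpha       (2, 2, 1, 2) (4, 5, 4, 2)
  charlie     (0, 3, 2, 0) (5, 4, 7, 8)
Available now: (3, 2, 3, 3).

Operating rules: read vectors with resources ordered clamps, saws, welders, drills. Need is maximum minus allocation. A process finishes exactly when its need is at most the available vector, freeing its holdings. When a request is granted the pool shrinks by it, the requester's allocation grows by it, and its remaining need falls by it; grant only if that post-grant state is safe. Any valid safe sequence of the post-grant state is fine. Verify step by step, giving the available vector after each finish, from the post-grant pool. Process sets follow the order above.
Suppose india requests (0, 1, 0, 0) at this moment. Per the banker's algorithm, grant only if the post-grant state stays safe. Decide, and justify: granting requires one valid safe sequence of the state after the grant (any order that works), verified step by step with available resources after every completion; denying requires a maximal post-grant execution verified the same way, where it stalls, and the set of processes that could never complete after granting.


GRANT: granting preserves safety; a valid post-grant sequence is foxtrot, alpha, bravo, charlie, india.
Key observation: (3, 1, 3, 3) free after granting still covers foxtrot first, and each release covers the next.
Verifying the post-grant state step by step:
  pool = (3, 1, 3, 3)
  foxtrot needs (2, 0, 3, 2) <= (3, 1, 3, 3) -> finishes; pool += (0, 2, 1, 1) = (3, 3, 4, 4)
  alpha needs (2, 3, 3, 0) <= (3, 3, 4, 4) -> finishes; pool += (2, 2, 1, 2) = (5, 5, 5, 6)
  bravo needs (4, 5, 1, 1) <= (5, 5, 5, 6) -> finishes; pool += (0, 1, 1, 2) = (5, 6, 6, 8)
  charlie needs (5, 1, 5, 8) <= (5, 6, 6, 8) -> finishes; pool += (0, 3, 2, 0) = (5, 9, 8, 8)
  india needs (5, 9, 8, 8) <= (5, 9, 8, 8) -> finishes; pool += (0, 2, 1, 2) = (5, 11, 9, 10)


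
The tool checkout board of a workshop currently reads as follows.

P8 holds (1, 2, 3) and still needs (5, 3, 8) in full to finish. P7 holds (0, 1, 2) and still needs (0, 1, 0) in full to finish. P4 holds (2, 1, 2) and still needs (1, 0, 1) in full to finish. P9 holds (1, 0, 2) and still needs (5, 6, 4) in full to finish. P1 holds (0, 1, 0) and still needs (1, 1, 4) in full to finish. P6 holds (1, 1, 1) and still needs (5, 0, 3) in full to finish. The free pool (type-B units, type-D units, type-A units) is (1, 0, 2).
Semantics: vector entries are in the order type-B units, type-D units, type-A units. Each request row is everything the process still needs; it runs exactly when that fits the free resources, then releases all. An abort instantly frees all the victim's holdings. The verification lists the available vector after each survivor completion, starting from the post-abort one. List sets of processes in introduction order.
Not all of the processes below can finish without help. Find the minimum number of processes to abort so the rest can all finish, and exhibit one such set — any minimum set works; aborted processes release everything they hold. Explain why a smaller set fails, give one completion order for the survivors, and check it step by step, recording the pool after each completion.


Minimum abort set: P8 and P9.
Key observation: before aborting P8 and P9, P6 was permanently blocked — no order could ever run it; afterwards it completes at step 3.
No one abort is enough; case by case: P8 alone leaves P9 blocked (short on type-B units and type-D units); P7 alone leaves P8 blocked (short on type-B units and type-A units); P4 alone leaves P8 blocked (short on type-B units and type-A units); P9 alone leaves P8 blocked (short on type-B units); P1 alone leaves P8 blocked (short on type-B units and type-A units); P6 alone leaves P8 blocked (short on type-B units and type-A units).
The survivors complete as P4, P7, P6, P1. Check, step by step (starting from the post-abort pool):
  pool = (3, 2, 7)
  run P4 (needs (1, 0, 1), free (3, 2, 7)); after release of (2, 1, 2) the pool is (5, 3, 9)
  run P7 (needs (0, 1, 0), free (5, 3, 9)); after release of (0, 1, 2) the pool is (5, 4, 11)
  run P6 (needs (5, 0, 3), free (5, 4, 11)); after release of (1, 1, 1) the pool is (6, 5, 12)
  run P1 (needs (1, 1, 4), free (6, 5, 12)); after release of (0, 1, 0) the pool is (6, 6, 12)


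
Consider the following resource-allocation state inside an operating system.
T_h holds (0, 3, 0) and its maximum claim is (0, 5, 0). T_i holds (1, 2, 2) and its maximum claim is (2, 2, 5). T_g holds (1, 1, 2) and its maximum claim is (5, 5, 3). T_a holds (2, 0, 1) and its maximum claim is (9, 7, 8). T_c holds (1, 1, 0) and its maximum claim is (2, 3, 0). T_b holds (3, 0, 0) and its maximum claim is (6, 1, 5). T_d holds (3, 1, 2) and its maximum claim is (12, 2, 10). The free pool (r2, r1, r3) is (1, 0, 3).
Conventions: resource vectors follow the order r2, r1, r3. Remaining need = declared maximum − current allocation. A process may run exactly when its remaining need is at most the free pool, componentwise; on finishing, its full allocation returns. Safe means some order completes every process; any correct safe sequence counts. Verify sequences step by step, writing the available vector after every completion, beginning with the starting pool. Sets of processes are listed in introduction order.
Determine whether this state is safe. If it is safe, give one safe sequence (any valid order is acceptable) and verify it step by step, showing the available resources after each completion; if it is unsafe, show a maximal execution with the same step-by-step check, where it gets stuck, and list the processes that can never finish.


SAFE, for example via the order T_i, T_c, T_b, T_h, T_g, T_a, T_d.
Key observation: at T_i the run first touches a limit — (1, 0, 3) against (1, 0, 3), exact on a resource it actually requests.
Check, step by step:
  pool = (1, 0, 3)
  T_i needs (1, 0, 3) <= (1, 0, 3) -> finishes; pool += (1, 2, 2) = (2, 2, 5)
  T_c needs (1, 2, 0) <= (2, 2, 5) -> finishes; pool += (1, 1, 0) = (3, 3, 5)
  T_b needs (3, 1, 5) <= (3, 3, 5) -> finishes; pool += (3, 0, 0) = (6, 3, 5)
  T_h needs (0, 2, 0) <= (6, 3, 5) -> finishes; pool += (0, 3, 0) = (6, 6, 5)
  T_g needs (4, 4, 1) <= (6, 6, 5) -> finishes; pool += (1, 1, 2) = (7, 7, 7)
  T_a needs (7, 7, 7) <= (7, 7, 7) -> finishes; pool += (2, 0, 1) = (9, 7, 8)
  T_d needs (9, 1, 8) <= (9, 7, 8) -> finishes; pool += (3, 1, 2) = (12, 8, 10)


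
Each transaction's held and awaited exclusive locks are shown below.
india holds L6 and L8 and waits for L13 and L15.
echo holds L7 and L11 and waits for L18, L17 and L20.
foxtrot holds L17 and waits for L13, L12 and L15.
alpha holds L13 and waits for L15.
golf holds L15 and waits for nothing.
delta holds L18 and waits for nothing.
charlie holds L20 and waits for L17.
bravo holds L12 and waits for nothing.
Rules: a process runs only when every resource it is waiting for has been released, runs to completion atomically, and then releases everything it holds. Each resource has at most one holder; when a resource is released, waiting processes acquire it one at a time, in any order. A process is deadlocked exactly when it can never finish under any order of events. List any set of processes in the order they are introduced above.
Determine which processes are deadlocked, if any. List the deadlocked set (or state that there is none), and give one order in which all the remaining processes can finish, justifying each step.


The deadlocked set is empty.
Key observation: although several processes wait, no cycle exists — each chain bottoms out at a free runner.
The rest can finish in the order bravo, golf, delta, alpha, india, foxtrot, charlie, echo.
Walking it through:
  bravo waits on nothing -> runs at once and releases L12
  golf waits on nothing -> runs at once and releases L15
  delta waits on nothing -> runs at once and releases L18
  alpha waits on L15 — all released -> runs and releases L13
  india waits on L13 and L15 — all released -> runs and releases L6 and L8
  foxtrot waits on L13, L12 and L15 — all released -> runs and releases L17
  charlie waits on L17 — all released -> runs and releases L20
  echo waits on L18, L17 and L20 — all released -> runs and releases L7 and L11


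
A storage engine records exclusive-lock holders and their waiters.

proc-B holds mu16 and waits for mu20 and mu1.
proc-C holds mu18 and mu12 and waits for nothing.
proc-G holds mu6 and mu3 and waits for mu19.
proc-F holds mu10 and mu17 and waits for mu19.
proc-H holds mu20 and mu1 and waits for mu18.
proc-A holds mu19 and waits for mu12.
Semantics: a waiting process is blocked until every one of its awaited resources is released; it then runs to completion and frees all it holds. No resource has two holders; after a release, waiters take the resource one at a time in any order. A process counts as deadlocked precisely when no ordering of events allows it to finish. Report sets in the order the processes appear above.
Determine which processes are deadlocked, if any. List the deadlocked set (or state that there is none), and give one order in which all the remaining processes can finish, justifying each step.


No process is deadlocked.
Key observation: the waits form no ring: some process can always run, and its releases unblock the others one by one.
A valid finishing order for the others: proc-C, proc-H, proc-A, proc-G, proc-F, proc-B.
Verifying each step:
  run proc-C (it waits on nothing); releases mu18 and mu12
  proc-H waits on mu18 — all released -> runs and releases mu20 and mu1
  proc-A waits on mu12 — all released -> runs and releases mu19
  proc-G waits on mu19 — all released -> runs and releases mu6 and mu3
  proc-F waits on mu19 — all released -> runs and releases mu10 and mu17
  proc-B waits on mu20 and mu1 — all released -> runs and releases mu16
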